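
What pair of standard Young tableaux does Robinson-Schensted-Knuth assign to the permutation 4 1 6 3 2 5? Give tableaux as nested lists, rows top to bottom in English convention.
Insert each entry of the permutation into P by Schensted row insertion, recording in Q the position of each new cell.

After inserting 4: P = [[4]].
After inserting 1: P = [[1], [4]].
After inserting 6: P = [[1, 6], [4]].
After inserting 3: P = [[1, 3], [4, 6]].
After inserting 2: P = [[1, 2], [3, 6], [4]].
After inserting 5: P = [[1, 2, 5], [3, 6], [4]].

So P = [[1, 2, 5], [3, 6], [4]], Q = [[1, 3, 6], [2, 4], [5]].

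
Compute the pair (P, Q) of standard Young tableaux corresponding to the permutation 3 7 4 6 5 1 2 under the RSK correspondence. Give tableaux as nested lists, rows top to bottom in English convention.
Insert each entry of the permutation into P by Schensted row insertion, recording in Q the position of each new cell.

Insert 3: appended to row 1. P = [[3]], Q = [[1]].
Insert 7: appended to row 1. P = [[3, 7]], Q = [[1, 2]].
Insert 4: 4 bumps 7 from row 1; 7 starts row 2. P = [[3, 4], [7]], Q = [[1, 2], [3]].
Insert 6: appended to row 1. P = [[3, 4, 6], [7]], Q = [[1, 2, 4], [3]].
Insert 5: 5 bumps 6 from row 1; 6 bumps 7 from row 2; 7 starts row 3. P = [[3, 4, 5], [6], [7]], Q = [[1, 2, 4], [3], [5]].
Insert 1: 1 bumps 3 from row 1; 3 bumps 6 from row 2; 6 bumps 7 from row 3; 7 starts row 4. P = [[1, 4, 5], [3], [6], [7]], Q = [[1, 2, 4], [3], [5], [6]].
Insert 2: 2 bumps 4 from row 1; 4 appends to row 2. P = [[1, 2, 5], [3, 4], [6], [7]], Q = [[1, 2, 4], [3, 7], [5], [6]].

So P = [[1, 2, 5], [3, 4], [6], [7]], Q = [[1, 2, 4], [3, 7], [5], [6]].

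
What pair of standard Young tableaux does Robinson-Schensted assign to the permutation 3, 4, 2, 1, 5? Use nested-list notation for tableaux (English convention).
Insert each entry of the permutation into P by Schensted row insertion, recording in Q the position of each new cell.

Insert 3: appended to row 1. P = [[3]].
Insert 4: appended to row 1. P = [[3, 4]].
Insert 2: 2 bumps 3 from row 1; 3 starts row 2. P = [[2, 4], [3]].
Insert 1: 1 bumps 2 from row 1; 2 bumps 3 from row 2; 3 starts row 3. P = [[1, 4], [2], [3]].
Insert 5: appended to row 1. P = [[1, 4, 5], [2], [3]].

So P = [[1, 4, 5], [2], [3]], Q = [[1, 2, 5], [3], [4]].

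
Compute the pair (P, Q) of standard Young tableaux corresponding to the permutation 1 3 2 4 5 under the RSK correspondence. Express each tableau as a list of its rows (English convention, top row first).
Insert each entry of the permutation into P by Schensted row insertion, recording in Q the position of each new cell.

Insert 1: appended to row 1. P = [[1]].
Insert 3: appended to row 1. P = [[1, 3]].
Insert 2: 2 bumps 3 from row 1; 3 starts row 2. P = [[1, 2], [3]].
Insert 4: appended to row 1. P = [[1, 2, 4], [3]].
Insert 5: appended to row 1. P = [[1, 2, 4, 5], [3]].

So P = [[1, 2, 4, 5], [3]], Q = [[1, 2, 4, 5], [3]].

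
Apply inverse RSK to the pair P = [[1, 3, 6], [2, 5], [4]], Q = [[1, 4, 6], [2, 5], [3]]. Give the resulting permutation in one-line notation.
4 2 1 5 3 6

Reverse RSK: for i = n, n-1, ..., 1, locate i in Q, remove the corresponding corner cell from P, and reverse-bump its entry up through P; the value ejected from row 1 is w(i).

So w = 4 2 1 5 3 6.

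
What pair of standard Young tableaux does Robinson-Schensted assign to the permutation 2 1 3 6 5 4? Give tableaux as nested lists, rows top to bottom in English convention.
P = [[1, 3, 4], [2, 5], [6]], Q = [[1, 3, 4], [2, 5], [6]]

Insert each entry of the permutation into P by Schensted row insertion, recording in Q the position of each new cell.

Insert 2: appended to row 1. P = [[2]].
Insert 1: 1 bumps 2 from row 1; 2 starts row 2. P = [[1], [2]].
Insert 3: appended to row 1. P = [[1, 3], [2]].
Insert 6: appended to row 1. P = [[1, 3, 6], [2]].
Insert 5: 5 bumps 6 from row 1; 6 appends to row 2. P = [[1, 3, 5], [2, 6]].
Insert 4: 4 bumps 5 from row 1; 5 bumps 6 from row 2; 6 starts row 3. P = [[1, 3, 4], [2, 5], [6]].

So P = [[1, 3, 4], [2, 5], [6]], Q = [[1, 3, 4], [2, 5], [6]].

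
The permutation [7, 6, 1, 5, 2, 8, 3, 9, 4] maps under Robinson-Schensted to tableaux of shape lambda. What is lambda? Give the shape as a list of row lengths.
[4, 3, 1, 1]

Row-insert each entry into an empty tableau.

After inserting 7: P = [[7]].
After inserting 6: P = [[6], [7]].
After inserting 1: P = [[1], [6], [7]].
After inserting 5: P = [[1, 5], [6], [7]].
After inserting 2: P = [[1, 2], [5], [6], [7]].
After inserting 8: P = [[1, 2, 8], [5], [6], [7]].
After inserting 3: P = [[1, 2, 3], [5, 8], [6], [7]].
After inserting 9: P = [[1, 2, 3, 9], [5, 8], [6], [7]].
After inserting 4: P = [[1, 2, 3, 4], [5, 8, 9], [6], [7]].

The final insertion tableau P = [[1, 2, 3, 4], [5, 8, 9], [6], [7]] has shape [4, 3, 1, 1].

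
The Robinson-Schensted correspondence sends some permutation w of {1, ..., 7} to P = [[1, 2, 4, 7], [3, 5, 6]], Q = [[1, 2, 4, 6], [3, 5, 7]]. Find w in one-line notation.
3 5 1 6 2 7 4

Reverse the RSK construction: for i from n down to 1, find the cell of Q containing i, remove the entry at that cell from P, and reverse-bump it up through P; the value ejected from row 1 is w(i).

Step i=7: Q has 7 at row 2, column 3; remove 6 from row 2 of P and reverse-bump: 6 enters row 1 and ejects 4. So w(7) = 4. P is now [[1, 2, 6, 7], [3, 5]].
Step i=6: Q has 6 at row 1, column 4; remove that cell from P, ejecting 7. So w(6) = 7. P is now [[1, 2, 6], [3, 5]].
Step i=5: Q has 5 at row 2, column 2; remove 5 from row 2 of P and reverse-bump: 5 enters row 1 and ejects 2. So w(5) = 2. P is now [[1, 5, 6], [3]].
Step i=4: Q has 4 at row 1, column 3; remove that cell from P, ejecting 6. So w(4) = 6. P is now [[1, 5], [3]].
Step i=3: Q has 3 at row 2, column 1; remove 3 from row 2 of P and reverse-bump: 3 enters row 1 and ejects 1. So w(3) = 1. P is now [[3, 5]].
Step i=2: Q has 2 at row 1, column 2; remove that cell from P, ejecting 5. So w(2) = 5. P is now [[3]].
Step i=1: Q has 1 at row 1, column 1; remove that cell from P, ejecting 3. So w(1) = 3. P is now [].

So w = 3 5 1 6 2 7 4.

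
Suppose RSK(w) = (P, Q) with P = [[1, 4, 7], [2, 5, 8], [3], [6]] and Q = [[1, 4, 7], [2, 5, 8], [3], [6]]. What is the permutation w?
6 3 2 5 4 1 8 7

Reverse the RSK construction: for i from n down to 1, find the cell of Q containing i, remove the entry at that cell from P, and reverse-bump it up through P; the value ejected from row 1 is w(i).

Step i=8: Q has 8 at row 2, column 3; remove 8 from row 2 of P and reverse-bump: 8 enters row 1 and ejects 7. So w(8) = 7. P is now [[1, 4, 8], [2, 5], [3], [6]].
Step i=7: Q has 7 at row 1, column 3; remove that cell from P, ejecting 8. So w(7) = 8. P is now [[1, 4], [2, 5], [3], [6]].
Step i=6: Q has 6 at row 4, column 1; remove 6 from row 4 of P and reverse-bump: 6 enters row 3 and ejects 3; 3 enters row 2 and ejects 2; 2 enters row 1 and ejects 1. So w(6) = 1. P is now [[2, 4], [3, 5], [6]].
Step i=5: Q has 5 at row 2, column 2; remove 5 from row 2 of P and reverse-bump: 5 enters row 1 and ejects 4. So w(5) = 4. P is now [[2, 5], [3], [6]].
Step i=4: Q has 4 at row 1, column 2; remove that cell from P, ejecting 5. So w(4) = 5. P is now [[2], [3], [6]].
Step i=3: Q has 3 at row 3, column 1; remove 6 from row 3 of P and reverse-bump: 6 enters row 2 and ejects 3; 3 enters row 1 and ejects 2. So w(3) = 2. P is now [[3], [6]].
Step i=2: Q has 2 at row 2, column 1; remove 6 from row 2 of P and reverse-bump: 6 enters row 1 and ejects 3. So w(2) = 3. P is now [[6]].
Step i=1: Q has 1 at row 1, column 1; remove that cell from P, ejecting 6. So w(1) = 6. P is now [].

So w = 6 3 2 5 4 1 8 7.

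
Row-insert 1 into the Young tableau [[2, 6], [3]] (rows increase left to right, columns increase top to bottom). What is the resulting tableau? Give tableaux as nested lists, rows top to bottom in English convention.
In row 1, 1 replaces 2 (the leftmost entry greater than 1); 2 is bumped to row 2. In row 2, 2 replaces 3 (the leftmost entry greater than 2); 3 is bumped to row 3. 3 starts a new row 3. The new tableau is [[1, 6], [2], [3]].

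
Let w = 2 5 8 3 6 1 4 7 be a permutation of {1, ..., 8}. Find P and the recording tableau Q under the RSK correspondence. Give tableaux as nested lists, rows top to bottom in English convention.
Insert each entry of the permutation into P by Schensted row insertion, recording in Q the position of each new cell.

Insert 2: appended to row 1. P = [[2]].
Insert 5: appended to row 1. P = [[2, 5]].
Insert 8: appended to row 1. P = [[2, 5, 8]].
Insert 3: 3 bumps 5 from row 1; 5 starts row 2. P = [[2, 3, 8], [5]].
Insert 6: 6 bumps 8 from row 1; 8 appends to row 2. P = [[2, 3, 6], [5, 8]].
Insert 1: 1 bumps 2 from row 1; 2 bumps 5 from row 2; 5 starts row 3. P = [[1, 3, 6], [2, 8], [5]].
Insert 4: 4 bumps 6 from row 1; 6 bumps 8 from row 2; 8 appends to row 3. P = [[1, 3, 4], [2, 6], [5, 8]].
Insert 7: appended to row 1. P = [[1, 3, 4, 7], [2, 6], [5, 8]].

So P = [[1, 3, 4, 7], [2, 6], [5, 8]], Q = [[1, 2, 3, 8], [4, 5], [6, 7]].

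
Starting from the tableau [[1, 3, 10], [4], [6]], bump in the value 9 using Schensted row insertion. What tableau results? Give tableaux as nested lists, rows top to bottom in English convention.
In row 1, 9 replaces 10 (the leftmost entry greater than 9); 10 is bumped to row 2. 10 is appended to row 2. The new tableau is [[1, 3, 9], [4, 10], [6]].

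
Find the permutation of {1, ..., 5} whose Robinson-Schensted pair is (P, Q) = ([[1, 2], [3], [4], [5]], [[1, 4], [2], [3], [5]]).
Reverse the RSK construction: for i from n down to 1, find the cell of Q containing i, remove the entry at that cell from P, and reverse-bump it up through P; the value ejected from row 1 is w(i).

Step i=5: Q has 5 at row 4, column 1; remove 5 from row 4 of P and reverse-bump: 5 enters row 3 and ejects 4; 4 enters row 2 and ejects 3; 3 enters row 1 and ejects 2. So w(5) = 2. P is now [[1, 3], [4], [5]].
Step i=4: Q has 4 at row 1, column 2; remove that cell from P, ejecting 3. So w(4) = 3. P is now [[1], [4], [5]].
Step i=3: Q has 3 at row 3, column 1; remove 5 from row 3 of P and reverse-bump: 5 enters row 2 and ejects 4; 4 enters row 1 and ejects 1. So w(3) = 1. P is now [[4], [5]].
Step i=2: Q has 2 at row 2, column 1; remove 5 from row 2 of P and reverse-bump: 5 enters row 1 and ejects 4. So w(2) = 4. P is now [[5]].
Step i=1: Q has 1 at row 1, column 1; remove that cell from P, ejecting 5. So w(1) = 5. P is now [].

So w = 5 4 1 3 2.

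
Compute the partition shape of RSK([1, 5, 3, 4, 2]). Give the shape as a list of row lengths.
[3, 1, 1]

Row-insert each entry into an empty tableau.

After inserting 1: P = [[1]].
After inserting 5: P = [[1, 5]].
After inserting 3: P = [[1, 3], [5]].
After inserting 4: P = [[1, 3, 4], [5]].
After inserting 2: P = [[1, 2, 4], [3], [5]].

The final insertion tableau P = [[1, 2, 4], [3], [5]] has shape [3, 1, 1].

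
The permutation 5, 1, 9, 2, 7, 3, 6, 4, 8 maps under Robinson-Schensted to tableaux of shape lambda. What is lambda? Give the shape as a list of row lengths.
[5, 2, 1, 1]

Row-insert each entry into an empty tableau.

After inserting 5: P = [[5]].
After inserting 1: P = [[1], [5]].
After inserting 9: P = [[1, 9], [5]].
After inserting 2: P = [[1, 2], [5, 9]].
After inserting 7: P = [[1, 2, 7], [5, 9]].
After inserting 3: P = [[1, 2, 3], [5, 7], [9]].
After inserting 6: P = [[1, 2, 3, 6], [5, 7], [9]].
After inserting 4: P = [[1, 2, 3, 4], [5, 6], [7], [9]].
After inserting 8: P = [[1, 2, 3, 4, 8], [5, 6], [7], [9]].

The final insertion tableau P = [[1, 2, 3, 4, 8], [5, 6], [7], [9]] has shape [5, 2, 1, 1].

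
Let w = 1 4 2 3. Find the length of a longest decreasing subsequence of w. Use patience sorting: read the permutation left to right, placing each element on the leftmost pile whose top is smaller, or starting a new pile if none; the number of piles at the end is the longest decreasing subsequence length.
1: new pile. tops = [1]
4: onto pile 1 (replacing 1). tops = [4]
2: new pile. tops = [4, 2]
3: onto pile 2 (replacing 2). tops = [4, 3]

2 piles, so the longest decreasing subsequence has length 2.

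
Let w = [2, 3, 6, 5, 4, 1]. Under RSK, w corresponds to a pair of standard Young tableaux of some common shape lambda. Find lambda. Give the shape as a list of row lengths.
[3, 1, 1, 1]

RSK row insertion gives P = [[1, 3, 4], [2], [5], [6]], which has shape [3, 1, 1, 1].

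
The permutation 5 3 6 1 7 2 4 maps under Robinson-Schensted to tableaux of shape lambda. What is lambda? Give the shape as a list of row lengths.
Row-insert each entry into an empty tableau.

After inserting 5: P = [[5]].
After inserting 3: P = [[3], [5]].
After inserting 6: P = [[3, 6], [5]].
After inserting 1: P = [[1, 6], [3], [5]].
After inserting 7: P = [[1, 6, 7], [3], [5]].
After inserting 2: P = [[1, 2, 7], [3, 6], [5]].
After inserting 4: P = [[1, 2, 4], [3, 6, 7], [5]].

The final insertion tableau P = [[1, 2, 4], [3, 6, 7], [5]] has shape [3, 3, 1].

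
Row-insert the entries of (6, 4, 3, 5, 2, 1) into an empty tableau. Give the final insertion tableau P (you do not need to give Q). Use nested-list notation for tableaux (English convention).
After inserting 6: P = [[6]].
After inserting 4: P = [[4], [6]].
After inserting 3: P = [[3], [4], [6]].
After inserting 5: P = [[3, 5], [4], [6]].
After inserting 2: P = [[2, 5], [3], [4], [6]].
After inserting 1: P = [[1, 5], [2], [3], [4], [6]].

So P = [[1, 5], [2], [3], [4], [6]].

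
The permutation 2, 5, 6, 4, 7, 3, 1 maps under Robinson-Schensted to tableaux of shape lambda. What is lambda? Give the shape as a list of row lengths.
RSK row insertion gives P = [[1, 3, 6, 7], [2], [4], [5]], which has shape [4, 1, 1, 1].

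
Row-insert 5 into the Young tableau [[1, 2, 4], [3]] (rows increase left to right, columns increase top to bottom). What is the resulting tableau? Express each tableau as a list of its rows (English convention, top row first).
5 is larger than every entry of row 1, so it is appended to row 1. The new tableau is [[1, 2, 4, 5], [3]].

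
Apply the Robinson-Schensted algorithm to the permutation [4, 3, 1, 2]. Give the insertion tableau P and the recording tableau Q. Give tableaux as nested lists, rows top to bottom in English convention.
P = [[1, 2], [3], [4]], Q = [[1, 4], [2], [3]]

Insert each entry of the permutation into P by Schensted row insertion, recording in Q the position of each new cell.

Insert 4: appended to row 1. P = [[4]].
Insert 3: 3 bumps 4 from row 1; 4 starts row 2. P = [[3], [4]].
Insert 1: 1 bumps 3 from row 1; 3 bumps 4 from row 2; 4 starts row 3. P = [[1], [3], [4]].
Insert 2: appended to row 1. P = [[1, 2], [3], [4]].

So P = [[1, 2], [3], [4]], Q = [[1, 4], [2], [3]].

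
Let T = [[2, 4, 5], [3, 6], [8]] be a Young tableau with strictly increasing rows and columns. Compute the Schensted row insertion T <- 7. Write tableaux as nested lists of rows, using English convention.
[[2, 4, 5, 7], [3, 6], [8]]

7 is larger than every entry of row 1, so it is appended to row 1. The new tableau is [[2, 4, 5, 7], [3, 6], [8]].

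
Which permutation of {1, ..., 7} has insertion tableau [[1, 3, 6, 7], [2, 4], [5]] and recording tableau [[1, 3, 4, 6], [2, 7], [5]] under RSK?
5 2 4 6 1 7 3

Reverse the RSK construction: for i from n down to 1, find the cell of Q containing i, remove the entry at that cell from P, and reverse-bump it up through P; the value ejected from row 1 is w(i).

Step i=7: Q has 7 at row 2, column 2; remove 4 from row 2 of P and reverse-bump: 4 enters row 1 and ejects 3. So w(7) = 3. P is now [[1, 4, 6, 7], [2], [5]].
Step i=6: Q has 6 at row 1, column 4; remove that cell from P, ejecting 7. So w(6) = 7. P is now [[1, 4, 6], [2], [5]].
Step i=5: Q has 5 at row 3, column 1; remove 5 from row 3 of P and reverse-bump: 5 enters row 2 and ejects 2; 2 enters row 1 and ejects 1. So w(5) = 1. P is now [[2, 4, 6], [5]].
Step i=4: Q has 4 at row 1, column 3; remove that cell from P, ejecting 6. So w(4) = 6. P is now [[2, 4], [5]].
Step i=3: Q has 3 at row 1, column 2; remove that cell from P, ejecting 4. So w(3) = 4. P is now [[2], [5]].
Step i=2: Q has 2 at row 2, column 1; remove 5 from row 2 of P and reverse-bump: 5 enters row 1 and ejects 2. So w(2) = 2. P is now [[5]].
Step i=1: Q has 1 at row 1, column 1; remove that cell from P, ejecting 5. So w(1) = 5. P is now [].

So w = 5 2 4 6 1 7 3.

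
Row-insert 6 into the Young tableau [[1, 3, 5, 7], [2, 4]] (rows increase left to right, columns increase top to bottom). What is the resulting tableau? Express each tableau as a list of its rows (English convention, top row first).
[[1, 3, 5, 6], [2, 4, 7]]

In row 1, 6 replaces 7 (the leftmost entry greater than 6); 7 is bumped to row 2. 7 is appended to row 2. The new tableau is [[1, 3, 5, 6], [2, 4, 7]].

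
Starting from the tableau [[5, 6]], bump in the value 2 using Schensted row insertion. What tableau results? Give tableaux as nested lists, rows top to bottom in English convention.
In row 1, 2 replaces 5 (the leftmost entry greater than 2); 5 is bumped to row 2. 5 starts a new row 2. The new tableau is [[2, 6], [5]].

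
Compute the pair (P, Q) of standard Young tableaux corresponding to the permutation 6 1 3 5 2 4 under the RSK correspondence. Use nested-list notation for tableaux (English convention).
Insert each entry of the permutation into P by Schensted row insertion, recording in Q the position of each new cell.

After inserting 6: P = [[6]].
After inserting 1: P = [[1], [6]].
After inserting 3: P = [[1, 3], [6]].
After inserting 5: P = [[1, 3, 5], [6]].
After inserting 2: P = [[1, 2, 5], [3], [6]].
After inserting 4: P = [[1, 2, 4], [3, 5], [6]].

So P = [[1, 2, 4], [3, 5], [6]], Q = [[1, 3, 4], [2, 6], [5]].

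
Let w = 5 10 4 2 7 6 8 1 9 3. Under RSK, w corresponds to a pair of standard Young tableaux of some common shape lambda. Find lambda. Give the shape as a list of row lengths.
[4, 2, 2, 2]

Row-insert each entry into an empty tableau.

After inserting 5: P = [[5]].
After inserting 10: P = [[5, 10]].
After inserting 4: P = [[4, 10], [5]].
After inserting 2: P = [[2, 10], [4], [5]].
After inserting 7: P = [[2, 7], [4, 10], [5]].
After inserting 6: P = [[2, 6], [4, 7], [5, 10]].
After inserting 8: P = [[2, 6, 8], [4, 7], [5, 10]].
After inserting 1: P = [[1, 6, 8], [2, 7], [4, 10], [5]].
After inserting 9: P = [[1, 6, 8, 9], [2, 7], [4, 10], [5]].
After inserting 3: P = [[1, 3, 8, 9], [2, 6], [4, 7], [5, 10]].

The final insertion tableau P = [[1, 3, 8, 9], [2, 6], [4, 7], [5, 10]] has shape [4, 2, 2, 2].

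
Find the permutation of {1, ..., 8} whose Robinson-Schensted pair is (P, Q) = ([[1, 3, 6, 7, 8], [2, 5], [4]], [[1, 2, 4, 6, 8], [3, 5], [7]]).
Reverse the RSK construction: for i from n down to 1, find the cell of Q containing i, remove the entry at that cell from P, and reverse-bump it up through P; the value ejected from row 1 is w(i).

Step i=8: Q has 8 at row 1, column 5; remove that cell from P, ejecting 8. So w(8) = 8. P is now [[1, 3, 6, 7], [2, 5], [4]].
Step i=7: Q has 7 at row 3, column 1; remove 4 from row 3 of P and reverse-bump: 4 enters row 2 and ejects 2; 2 enters row 1 and ejects 1. So w(7) = 1. P is now [[2, 3, 6, 7], [4, 5]].
Step i=6: Q has 6 at row 1, column 4; remove that cell from P, ejecting 7. So w(6) = 7. P is now [[2, 3, 6], [4, 5]].
Step i=5: Q has 5 at row 2, column 2; remove 5 from row 2 of P and reverse-bump: 5 enters row 1 and ejects 3. So w(5) = 3. P is now [[2, 5, 6], [4]].
Step i=4: Q has 4 at row 1, column 3; remove that cell from P, ejecting 6. So w(4) = 6. P is now [[2, 5], [4]].
Step i=3: Q has 3 at row 2, column 1; remove 4 from row 2 of P and reverse-bump: 4 enters row 1 and ejects 2. So w(3) = 2. P is now [[4, 5]].
Step i=2: Q has 2 at row 1, column 2; remove that cell from P, ejecting 5. So w(2) = 5. P is now [[4]].
Step i=1: Q has 1 at row 1, column 1; remove that cell from P, ejecting 4. So w(1) = 4. P is now [].

So w = 4 5 2 6 3 7 1 8.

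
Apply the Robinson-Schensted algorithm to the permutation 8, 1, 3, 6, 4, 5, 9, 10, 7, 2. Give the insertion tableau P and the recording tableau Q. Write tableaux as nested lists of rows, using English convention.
P = [[1, 2, 4, 5, 7, 10], [3, 9], [6], [8]], Q = [[1, 3, 4, 6, 7, 8], [2, 9], [5], [10]]

Insert each entry of the permutation into P by Schensted row insertion, recording in Q the position of each new cell.

Insert 8: appended to row 1. P = [[8]], Q = [[1]].
Insert 1: 1 bumps 8 from row 1; 8 starts row 2. P = [[1], [8]], Q = [[1], [2]].
Insert 3: appended to row 1. P = [[1, 3], [8]], Q = [[1, 3], [2]].
Insert 6: appended to row 1. P = [[1, 3, 6], [8]], Q = [[1, 3, 4], [2]].
Insert 4: 4 bumps 6 from row 1; 6 bumps 8 from row 2; 8 starts row 3. P = [[1, 3, 4], [6], [8]], Q = [[1, 3, 4], [2], [5]].
Insert 5: appended to row 1. P = [[1, 3, 4, 5], [6], [8]], Q = [[1, 3, 4, 6], [2], [5]].
Insert 9: appended to row 1. P = [[1, 3, 4, 5, 9], [6], [8]], Q = [[1, 3, 4, 6, 7], [2], [5]].
Insert 10: appended to row 1. P = [[1, 3, 4, 5, 9, 10], [6], [8]], Q = [[1, 3, 4, 6, 7, 8], [2], [5]].
Insert 7: 7 bumps 9 from row 1; 9 appends to row 2. P = [[1, 3, 4, 5, 7, 10], [6, 9], [8]], Q = [[1, 3, 4, 6, 7, 8], [2, 9], [5]].
Insert 2: 2 bumps 3 from row 1; 3 bumps 6 from row 2; 6 bumps 8 from row 3; 8 starts row 4. P = [[1, 2, 4, 5, 7, 10], [3, 9], [6], [8]], Q = [[1, 3, 4, 6, 7, 8], [2, 9], [5], [10]].

So P = [[1, 2, 4, 5, 7, 10], [3, 9], [6], [8]], Q = [[1, 3, 4, 6, 7, 8], [2, 9], [5], [10]].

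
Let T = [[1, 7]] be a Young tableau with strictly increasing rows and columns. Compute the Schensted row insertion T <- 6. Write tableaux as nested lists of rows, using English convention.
In row 1, 6 replaces 7 (the leftmost entry greater than 6); 7 is bumped to row 2. 7 starts a new row 2. The new tableau is [[1, 6], [7]].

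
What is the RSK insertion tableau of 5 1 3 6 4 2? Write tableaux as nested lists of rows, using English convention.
P = [[1, 2, 4], [3, 6], [5]]

After inserting 5: P = [[5]].
After inserting 1: P = [[1], [5]].
After inserting 3: P = [[1, 3], [5]].
After inserting 6: P = [[1, 3, 6], [5]].
After inserting 4: P = [[1, 3, 4], [5, 6]].
After inserting 2: P = [[1, 2, 4], [3, 6], [5]].

So P = [[1, 2, 4], [3, 6], [5]].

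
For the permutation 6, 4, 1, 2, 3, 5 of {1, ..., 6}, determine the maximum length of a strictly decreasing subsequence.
3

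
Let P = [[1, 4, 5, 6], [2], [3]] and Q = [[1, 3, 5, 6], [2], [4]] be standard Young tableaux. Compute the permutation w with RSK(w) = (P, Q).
3 2 4 1 5 6

Reverse the RSK construction: for i from n down to 1, find the cell of Q containing i, remove the entry at that cell from P, and reverse-bump it up through P; the value ejected from row 1 is w(i).

Step i=6: Q has 6 at row 1, column 4; remove that cell from P, ejecting 6. So w(6) = 6. P is now [[1, 4, 5], [2], [3]].
Step i=5: Q has 5 at row 1, column 3; remove that cell from P, ejecting 5. So w(5) = 5. P is now [[1, 4], [2], [3]].
Step i=4: Q has 4 at row 3, column 1; remove 3 from row 3 of P and reverse-bump: 3 enters row 2 and ejects 2; 2 enters row 1 and ejects 1. So w(4) = 1. P is now [[2, 4], [3]].
Step i=3: Q has 3 at row 1, column 2; remove that cell from P, ejecting 4. So w(3) = 4. P is now [[2], [3]].
Step i=2: Q has 2 at row 2, column 1; remove 3 from row 2 of P and reverse-bump: 3 enters row 1 and ejects 2. So w(2) = 2. P is now [[3]].
Step i=1: Q has 1 at row 1, column 1; remove that cell from P, ejecting 3. So w(1) = 3. P is now [].

So w = 3 2 4 1 5 6.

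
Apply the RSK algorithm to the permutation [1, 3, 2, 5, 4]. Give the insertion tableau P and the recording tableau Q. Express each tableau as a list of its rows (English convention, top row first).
P = [[1, 2, 4], [3, 5]], Q = [[1, 2, 4], [3, 5]]

Insert each entry of the permutation into P by Schensted row insertion, recording in Q the position of each new cell.

After inserting 1: P = [[1]].
After inserting 3: P = [[1, 3]].
After inserting 2: P = [[1, 2], [3]].
After inserting 5: P = [[1, 2, 5], [3]].
After inserting 4: P = [[1, 2, 4], [3, 5]].

So P = [[1, 2, 4], [3, 5]], Q = [[1, 2, 4], [3, 5]].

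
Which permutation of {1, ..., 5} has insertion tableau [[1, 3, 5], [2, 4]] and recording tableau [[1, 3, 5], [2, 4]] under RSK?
2 1 4 3 5

Reverse RSK: for i = n, n-1, ..., 1, locate i in Q, remove the corresponding corner cell from P, and reverse-bump its entry up through P; the value ejected from row 1 is w(i).

So w = 2 1 4 3 5.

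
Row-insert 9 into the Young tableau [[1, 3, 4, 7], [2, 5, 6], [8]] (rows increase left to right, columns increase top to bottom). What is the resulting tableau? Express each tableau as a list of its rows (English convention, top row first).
9 is larger than every entry of row 1, so it is appended to row 1. The new tableau is [[1, 3, 4, 7, 9], [2, 5, 6], [8]].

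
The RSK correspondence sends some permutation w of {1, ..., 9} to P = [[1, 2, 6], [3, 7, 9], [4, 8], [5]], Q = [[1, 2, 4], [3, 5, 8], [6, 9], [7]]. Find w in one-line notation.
Reverse the RSK construction: for i from n down to 1, find the cell of Q containing i, remove the entry at that cell from P, and reverse-bump it up through P; the value ejected from row 1 is w(i).

Step i=9: Q has 9 at row 3, column 2; remove 8 from row 3 of P and reverse-bump: 8 enters row 2 and ejects 7; 7 enters row 1 and ejects 6. So w(9) = 6. P is now [[1, 2, 7], [3, 8, 9], [4], [5]].
Step i=8: Q has 8 at row 2, column 3; remove 9 from row 2 of P and reverse-bump: 9 enters row 1 and ejects 7. So w(8) = 7. P is now [[1, 2, 9], [3, 8], [4], [5]].
Step i=7: Q has 7 at row 4, column 1; remove 5 from row 4 of P and reverse-bump: 5 enters row 3 and ejects 4; 4 enters row 2 and ejects 3; 3 enters row 1 and ejects 2. So w(7) = 2. P is now [[1, 3, 9], [4, 8], [5]].
Step i=6: Q has 6 at row 3, column 1; remove 5 from row 3 of P and reverse-bump: 5 enters row 2 and ejects 4; 4 enters row 1 and ejects 3. So w(6) = 3. P is now [[1, 4, 9], [5, 8]].
Step i=5: Q has 5 at row 2, column 2; remove 8 from row 2 of P and reverse-bump: 8 enters row 1 and ejects 4. So w(5) = 4. P is now [[1, 8, 9], [5]].
Step i=4: Q has 4 at row 1, column 3; remove that cell from P, ejecting 9. So w(4) = 9. P is now [[1, 8], [5]].
Step i=3: Q has 3 at row 2, column 1; remove 5 from row 2 of P and reverse-bump: 5 enters row 1 and ejects 1. So w(3) = 1. P is now [[5, 8]].
Step i=2: Q has 2 at row 1, column 2; remove that cell from P, ejecting 8. So w(2) = 8. P is now [[5]].
Step i=1: Q has 1 at row 1, column 1; remove that cell from P, ejecting 5. So w(1) = 5. P is now [].

So w = 5 8 1 9 4 3 2 7 6.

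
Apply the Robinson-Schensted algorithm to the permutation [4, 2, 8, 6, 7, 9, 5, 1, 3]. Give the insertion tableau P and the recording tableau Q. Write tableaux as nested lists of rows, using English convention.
Insert each entry of the permutation into P by Schensted row insertion, recording in Q the position of each new cell.

Insert 4: appended to row 1. P = [[4]].
Insert 2: 2 bumps 4 from row 1; 4 starts row 2. P = [[2], [4]].
Insert 8: appended to row 1. P = [[2, 8], [4]].
Insert 6: 6 bumps 8 from row 1; 8 appends to row 2. P = [[2, 6], [4, 8]].
Insert 7: appended to row 1. P = [[2, 6, 7], [4, 8]].
Insert 9: appended to row 1. P = [[2, 6, 7, 9], [4, 8]].
Insert 5: 5 bumps 6 from row 1; 6 bumps 8 from row 2; 8 starts row 3. P = [[2, 5, 7, 9], [4, 6], [8]].
Insert 1: 1 bumps 2 from row 1; 2 bumps 4 from row 2; 4 bumps 8 from row 3; 8 starts row 4. P = [[1, 5, 7, 9], [2, 6], [4], [8]].
Insert 3: 3 bumps 5 from row 1; 5 bumps 6 from row 2; 6 appends to row 3. P = [[1, 3, 7, 9], [2, 5], [4, 6], [8]].

So P = [[1, 3, 7, 9], [2, 5], [4, 6], [8]], Q = [[1, 3, 5, 6], [2, 4], [7, 9], [8]].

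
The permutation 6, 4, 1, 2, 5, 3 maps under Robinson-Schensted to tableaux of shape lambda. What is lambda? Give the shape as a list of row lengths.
RSK row insertion gives P = [[1, 2, 3], [4, 5], [6]], which has shape [3, 2, 1].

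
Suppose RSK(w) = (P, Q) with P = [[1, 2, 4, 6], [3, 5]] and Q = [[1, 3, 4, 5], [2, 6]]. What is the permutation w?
3 1 2 5 6 4

Reverse the RSK construction: for i from n down to 1, find the cell of Q containing i, remove the entry at that cell from P, and reverse-bump it up through P; the value ejected from row 1 is w(i).

Step i=6: Q has 6 at row 2, column 2; remove 5 from row 2 of P and reverse-bump: 5 enters row 1 and ejects 4. So w(6) = 4. P is now [[1, 2, 5, 6], [3]].
Step i=5: Q has 5 at row 1, column 4; remove that cell from P, ejecting 6. So w(5) = 6. P is now [[1, 2, 5], [3]].
Step i=4: Q has 4 at row 1, column 3; remove that cell from P, ejecting 5. So w(4) = 5. P is now [[1, 2], [3]].
Step i=3: Q has 3 at row 1, column 2; remove that cell from P, ejecting 2. So w(3) = 2. P is now [[1], [3]].
Step i=2: Q has 2 at row 2, column 1; remove 3 from row 2 of P and reverse-bump: 3 enters row 1 and ejects 1. So w(2) = 1. P is now [[3]].
Step i=1: Q has 1 at row 1, column 1; remove that cell from P, ejecting 3. So w(1) = 3. P is now [].

So w = 3 1 2 5 6 4.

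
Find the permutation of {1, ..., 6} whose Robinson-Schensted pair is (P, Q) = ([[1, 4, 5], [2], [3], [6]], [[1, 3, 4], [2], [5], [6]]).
6 3 4 5 2 1

Reverse the RSK construction: for i from n down to 1, find the cell of Q containing i, remove the entry at that cell from P, and reverse-bump it up through P; the value ejected from row 1 is w(i).

Step i=6: Q has 6 at row 4, column 1; remove 6 from row 4 of P and reverse-bump: 6 enters row 3 and ejects 3; 3 enters row 2 and ejects 2; 2 enters row 1 and ejects 1. So w(6) = 1. P is now [[2, 4, 5], [3], [6]].
Step i=5: Q has 5 at row 3, column 1; remove 6 from row 3 of P and reverse-bump: 6 enters row 2 and ejects 3; 3 enters row 1 and ejects 2. So w(5) = 2. P is now [[3, 4, 5], [6]].
Step i=4: Q has 4 at row 1, column 3; remove that cell from P, ejecting 5. So w(4) = 5. P is now [[3, 4], [6]].
Step i=3: Q has 3 at row 1, column 2; remove that cell from P, ejecting 4. So w(3) = 4. P is now [[3], [6]].
Step i=2: Q has 2 at row 2, column 1; remove 6 from row 2 of P and reverse-bump: 6 enters row 1 and ejects 3. So w(2) = 3. P is now [[6]].
Step i=1: Q has 1 at row 1, column 1; remove that cell from P, ejecting 6. So w(1) = 6. P is now [].

So w = 6 3 4 5 2 1.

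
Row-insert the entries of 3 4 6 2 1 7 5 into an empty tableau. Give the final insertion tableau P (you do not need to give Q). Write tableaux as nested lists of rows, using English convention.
After inserting 3: P = [[3]].
After inserting 4: P = [[3, 4]].
After inserting 6: P = [[3, 4, 6]].
After inserting 2: P = [[2, 4, 6], [3]].
After inserting 1: P = [[1, 4, 6], [2], [3]].
After inserting 7: P = [[1, 4, 6, 7], [2], [3]].
After inserting 5: P = [[1, 4, 5, 7], [2, 6], [3]].

So P = [[1, 4, 5, 7], [2, 6], [3]].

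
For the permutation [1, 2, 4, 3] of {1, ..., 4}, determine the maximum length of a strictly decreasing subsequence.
2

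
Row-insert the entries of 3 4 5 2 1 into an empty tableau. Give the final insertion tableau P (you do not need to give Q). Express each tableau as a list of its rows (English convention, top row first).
Insert 3: appended to row 1. P = [[3]].
Insert 4: appended to row 1. P = [[3, 4]].
Insert 5: appended to row 1. P = [[3, 4, 5]].
Insert 2: 2 bumps 3 from row 1; 3 starts row 2. P = [[2, 4, 5], [3]].
Insert 1: 1 bumps 2 from row 1; 2 bumps 3 from row 2; 3 starts row 3. P = [[1, 4, 5], [2], [3]].

So P = [[1, 4, 5], [2], [3]].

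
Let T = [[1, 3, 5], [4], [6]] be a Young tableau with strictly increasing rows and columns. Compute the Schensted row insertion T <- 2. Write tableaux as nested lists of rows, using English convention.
[[1, 2, 5], [3], [4], [6]]

In row 1, 2 replaces 3 (the leftmost entry greater than 2); 3 is bumped to row 2. In row 2, 3 replaces 4 (the leftmost entry greater than 3); 4 is bumped to row 3. In row 3, 4 replaces 6 (the leftmost entry greater than 4); 6 is bumped to row 4. 6 starts a new row 4. The new tableau is [[1, 2, 5], [3], [4], [6]].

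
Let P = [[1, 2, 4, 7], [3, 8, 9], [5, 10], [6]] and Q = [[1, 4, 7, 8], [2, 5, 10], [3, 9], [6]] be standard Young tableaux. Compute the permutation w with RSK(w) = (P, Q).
6 5 1 10 3 2 8 9 4 7

Reverse the RSK construction: for i from n down to 1, find the cell of Q containing i, remove the entry at that cell from P, and reverse-bump it up through P; the value ejected from row 1 is w(i).

Step i=10: Q has 10 at row 2, column 3; remove 9 from row 2 of P and reverse-bump: 9 enters row 1 and ejects 7. So w(10) = 7. P is now [[1, 2, 4, 9], [3, 8], [5, 10], [6]].
Step i=9: Q has 9 at row 3, column 2; remove 10 from row 3 of P and reverse-bump: 10 enters row 2 and ejects 8; 8 enters row 1 and ejects 4. So w(9) = 4. P is now [[1, 2, 8, 9], [3, 10], [5], [6]].
Step i=8: Q has 8 at row 1, column 4; remove that cell from P, ejecting 9. So w(8) = 9. P is now [[1, 2, 8], [3, 10], [5], [6]].
Step i=7: Q has 7 at row 1, column 3; remove that cell from P, ejecting 8. So w(7) = 8. P is now [[1, 2], [3, 10], [5], [6]].
Step i=6: Q has 6 at row 4, column 1; remove 6 from row 4 of P and reverse-bump: 6 enters row 3 and ejects 5; 5 enters row 2 and ejects 3; 3 enters row 1 and ejects 2. So w(6) = 2. P is now [[1, 3], [5, 10], [6]].
Step i=5: Q has 5 at row 2, column 2; remove 10 from row 2 of P and reverse-bump: 10 enters row 1 and ejects 3. So w(5) = 3. P is now [[1, 10], [5], [6]].
Step i=4: Q has 4 at row 1, column 2; remove that cell from P, ejecting 10. So w(4) = 10. P is now [[1], [5], [6]].
Step i=3: Q has 3 at row 3, column 1; remove 6 from row 3 of P and reverse-bump: 6 enters row 2 and ejects 5; 5 enters row 1 and ejects 1. So w(3) = 1. P is now [[5], [6]].
Step i=2: Q has 2 at row 2, column 1; remove 6 from row 2 of P and reverse-bump: 6 enters row 1 and ejects 5. So w(2) = 5. P is now [[6]].
Step i=1: Q has 1 at row 1, column 1; remove that cell from P, ejecting 6. So w(1) = 6. P is now [].

So w = 6 5 1 10 3 2 8 9 4 7.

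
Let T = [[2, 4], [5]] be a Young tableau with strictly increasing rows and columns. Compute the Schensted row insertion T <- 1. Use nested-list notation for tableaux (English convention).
[[1, 4], [2], [5]]

In row 1, 1 replaces 2 (the leftmost entry greater than 1); 2 is bumped to row 2. In row 2, 2 replaces 5 (the leftmost entry greater than 2); 5 is bumped to row 3. 5 starts a new row 3. The new tableau is [[1, 4], [2], [5]].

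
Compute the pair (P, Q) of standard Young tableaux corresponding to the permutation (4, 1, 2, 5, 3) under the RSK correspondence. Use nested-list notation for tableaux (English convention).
P = [[1, 2, 3], [4, 5]], Q = [[1, 3, 4], [2, 5]]

Insert each entry of the permutation into P by Schensted row insertion, recording in Q the position of each new cell.

Insert 4: appended to row 1. P = [[4]].
Insert 1: 1 bumps 4 from row 1; 4 starts row 2. P = [[1], [4]].
Insert 2: appended to row 1. P = [[1, 2], [4]].
Insert 5: appended to row 1. P = [[1, 2, 5], [4]].
Insert 3: 3 bumps 5 from row 1; 5 appends to row 2. P = [[1, 2, 3], [4, 5]].

So P = [[1, 2, 3], [4, 5]], Q = [[1, 3, 4], [2, 5]].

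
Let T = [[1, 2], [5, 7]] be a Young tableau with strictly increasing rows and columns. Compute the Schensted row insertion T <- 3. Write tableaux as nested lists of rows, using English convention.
3 is larger than every entry of row 1, so it is appended to row 1. The new tableau is [[1, 2, 3], [5, 7]].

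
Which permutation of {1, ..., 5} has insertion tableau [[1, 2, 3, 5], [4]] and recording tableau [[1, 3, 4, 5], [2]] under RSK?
Reverse the RSK construction: for i from n down to 1, find the cell of Q containing i, remove the entry at that cell from P, and reverse-bump it up through P; the value ejected from row 1 is w(i).

Step i=5: Q has 5 at row 1, column 4; remove that cell from P, ejecting 5. So w(5) = 5. P is now [[1, 2, 3], [4]].
Step i=4: Q has 4 at row 1, column 3; remove that cell from P, ejecting 3. So w(4) = 3. P is now [[1, 2], [4]].
Step i=3: Q has 3 at row 1, column 2; remove that cell from P, ejecting 2. So w(3) = 2. P is now [[1], [4]].
Step i=2: Q has 2 at row 2, column 1; remove 4 from row 2 of P and reverse-bump: 4 enters row 1 and ejects 1. So w(2) = 1. P is now [[4]].
Step i=1: Q has 1 at row 1, column 1; remove that cell from P, ejecting 4. So w(1) = 4. P is now [].

So w = 4 1 2 3 5.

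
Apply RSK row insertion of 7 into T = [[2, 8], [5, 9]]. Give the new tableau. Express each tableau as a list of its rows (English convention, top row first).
[[2, 7], [5, 8], [9]]

In row 1, 7 replaces 8 (the leftmost entry greater than 7); 8 is bumped to row 2. In row 2, 8 replaces 9 (the leftmost entry greater than 8); 9 is bumped to row 3. 9 starts a new row 3. The new tableau is [[2, 7], [5, 8], [9]].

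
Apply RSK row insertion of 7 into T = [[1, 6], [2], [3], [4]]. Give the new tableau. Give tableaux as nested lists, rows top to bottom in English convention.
[[1, 6, 7], [2], [3], [4]]

7 is larger than every entry of row 1, so it is appended to row 1. The new tableau is [[1, 6, 7], [2], [3], [4]].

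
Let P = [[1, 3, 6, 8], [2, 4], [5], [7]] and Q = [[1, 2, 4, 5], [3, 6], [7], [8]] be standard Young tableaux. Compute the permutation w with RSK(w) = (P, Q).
2 5 1 7 8 6 4 3

Reverse the RSK construction: for i from n down to 1, find the cell of Q containing i, remove the entry at that cell from P, and reverse-bump it up through P; the value ejected from row 1 is w(i).

Step i=8: Q has 8 at row 4, column 1; remove 7 from row 4 of P and reverse-bump: 7 enters row 3 and ejects 5; 5 enters row 2 and ejects 4; 4 enters row 1 and ejects 3. So w(8) = 3. P is now [[1, 4, 6, 8], [2, 5], [7]].
Step i=7: Q has 7 at row 3, column 1; remove 7 from row 3 of P and reverse-bump: 7 enters row 2 and ejects 5; 5 enters row 1 and ejects 4. So w(7) = 4. P is now [[1, 5, 6, 8], [2, 7]].
Step i=6: Q has 6 at row 2, column 2; remove 7 from row 2 of P and reverse-bump: 7 enters row 1 and ejects 6. So w(6) = 6. P is now [[1, 5, 7, 8], [2]].
Step i=5: Q has 5 at row 1, column 4; remove that cell from P, ejecting 8. So w(5) = 8. P is now [[1, 5, 7], [2]].
Step i=4: Q has 4 at row 1, column 3; remove that cell from P, ejecting 7. So w(4) = 7. P is now [[1, 5], [2]].
Step i=3: Q has 3 at row 2, column 1; remove 2 from row 2 of P and reverse-bump: 2 enters row 1 and ejects 1. So w(3) = 1. P is now [[2, 5]].
Step i=2: Q has 2 at row 1, column 2; remove that cell from P, ejecting 5. So w(2) = 5. P is now [[2]].
Step i=1: Q has 1 at row 1, column 1; remove that cell from P, ejecting 2. So w(1) = 2. P is now [].

So w = 2 5 1 7 8 6 4 3.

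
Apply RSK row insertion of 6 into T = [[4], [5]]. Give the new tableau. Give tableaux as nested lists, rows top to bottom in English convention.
[[4, 6], [5]]

6 is larger than every entry of row 1, so it is appended to row 1. The new tableau is [[4, 6], [5]].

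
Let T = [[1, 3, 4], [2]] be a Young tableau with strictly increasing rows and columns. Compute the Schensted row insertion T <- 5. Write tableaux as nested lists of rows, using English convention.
5 is larger than every entry of row 1, so it is appended to row 1. The new tableau is [[1, 3, 4, 5], [2]].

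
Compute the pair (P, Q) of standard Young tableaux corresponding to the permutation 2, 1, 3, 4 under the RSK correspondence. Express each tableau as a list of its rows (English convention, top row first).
Insert each entry of the permutation into P by Schensted row insertion, recording in Q the position of each new cell.

Insert 2: appended to row 1. P = [[2]].
Insert 1: 1 bumps 2 from row 1; 2 starts row 2. P = [[1], [2]].
Insert 3: appended to row 1. P = [[1, 3], [2]].
Insert 4: appended to row 1. P = [[1, 3, 4], [2]].

So P = [[1, 3, 4], [2]], Q = [[1, 3, 4], [2]].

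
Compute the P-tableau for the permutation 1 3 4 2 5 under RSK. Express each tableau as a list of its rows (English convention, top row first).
Insert 1: appended to row 1. P = [[1]].
Insert 3: appended to row 1. P = [[1, 3]].
Insert 4: appended to row 1. P = [[1, 3, 4]].
Insert 2: 2 bumps 3 from row 1; 3 starts row 2. P = [[1, 2, 4], [3]].
Insert 5: appended to row 1. P = [[1, 2, 4, 5], [3]].

So P = [[1, 2, 4, 5], [3]].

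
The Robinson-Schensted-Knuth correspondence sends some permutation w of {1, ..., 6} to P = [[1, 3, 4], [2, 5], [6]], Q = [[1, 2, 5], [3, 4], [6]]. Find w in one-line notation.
2 6 1 3 5 4

Reverse the RSK construction: for i from n down to 1, find the cell of Q containing i, remove the entry at that cell from P, and reverse-bump it up through P; the value ejected from row 1 is w(i).

Step i=6: Q has 6 at row 3, column 1; remove 6 from row 3 of P and reverse-bump: 6 enters row 2 and ejects 5; 5 enters row 1 and ejects 4. So w(6) = 4. P is now [[1, 3, 5], [2, 6]].
Step i=5: Q has 5 at row 1, column 3; remove that cell from P, ejecting 5. So w(5) = 5. P is now [[1, 3], [2, 6]].
Step i=4: Q has 4 at row 2, column 2; remove 6 from row 2 of P and reverse-bump: 6 enters row 1 and ejects 3. So w(4) = 3. P is now [[1, 6], [2]].
Step i=3: Q has 3 at row 2, column 1; remove 2 from row 2 of P and reverse-bump: 2 enters row 1 and ejects 1. So w(3) = 1. P is now [[2, 6]].
Step i=2: Q has 2 at row 1, column 2; remove that cell from P, ejecting 6. So w(2) = 6. P is now [[2]].
Step i=1: Q has 1 at row 1, column 1; remove that cell from P, ejecting 2. So w(1) = 2. P is now [].

So w = 2 6 1 3 5 4.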